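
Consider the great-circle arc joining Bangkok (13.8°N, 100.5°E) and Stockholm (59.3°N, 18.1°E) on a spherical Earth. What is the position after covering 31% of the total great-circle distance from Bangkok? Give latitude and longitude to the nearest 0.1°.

Convert each endpoint to a unit vector on the sphere (x = cos φ cos λ, y = cos φ sin λ, z = sin φ).
The central angle between the endpoints is δ = arccos(p₁·p₂) ≈ 1.297 rad (74.3°).
Interpolate at f = 0.31 with slerp weights a = sin((1−f)δ)/sin δ ≈ 0.810, b = sin(fδ)/sin δ ≈ 0.406.
p = a·p₁ + b·p₂ ≈ (0.054, 0.838, 0.543); φ = arcsin(p_z) ≈ 32.87°, λ = atan2(p_y, p_x) ≈ 86.33°.

≈ (32.9°N, 86.3°E)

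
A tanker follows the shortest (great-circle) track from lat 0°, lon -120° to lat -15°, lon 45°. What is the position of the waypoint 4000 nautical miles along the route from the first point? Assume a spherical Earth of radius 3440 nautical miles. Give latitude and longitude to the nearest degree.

The haversine formula gives a central angle δ ≈ 2.773 rad (158.9°) between the endpoints. The total great-circle distance is δ·R ≈ 2.773 × 3440 ≈ 9541 nmi, so the target fraction is f = 4000/9541 ≈ 0.419.
Interpolate at f ≈ 0.419 with slerp weights a = sin((1−f)δ)/sin δ ≈ 2.777, b = sin(fδ)/sin δ ≈ 2.551.
p = a·p₁ + b·p₂ ≈ (0.354, -0.662, -0.660); φ = arcsin(p_z) ≈ -41.32°, λ = atan2(p_y, p_x) ≈ -61.89°.

≈ lat -41°, lon -62°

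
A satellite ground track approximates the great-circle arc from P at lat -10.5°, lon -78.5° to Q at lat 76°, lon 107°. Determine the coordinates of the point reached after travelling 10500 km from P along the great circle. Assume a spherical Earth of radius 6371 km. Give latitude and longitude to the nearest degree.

≈ lat 84°, lon -92°

Convert each endpoint to a unit vector on the sphere (x = cos φ cos λ, y = cos φ sin λ, z = sin φ).
The central angle between the endpoints is δ = arccos(p₁·p₂) ≈ 1.997 rad (114.4°). The total great-circle distance is δ·R ≈ 1.997 × 6371 ≈ 12724 km, so the target fraction is f = 10500/12724 ≈ 0.825.
Interpolate at f ≈ 0.825 with slerp weights a = sin((1−f)δ)/sin δ ≈ 0.376, b = sin(fδ)/sin δ ≈ 1.095.
p = a·p₁ + b·p₂ ≈ (-0.004, -0.109, 0.994); φ = arcsin(p_z) ≈ 83.76°, λ = atan2(p_y, p_x) ≈ -92.01°.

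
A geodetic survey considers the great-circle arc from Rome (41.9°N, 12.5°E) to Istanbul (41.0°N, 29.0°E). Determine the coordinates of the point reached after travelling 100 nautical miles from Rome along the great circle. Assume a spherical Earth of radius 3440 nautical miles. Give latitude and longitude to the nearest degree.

Write both endpoints as unit vectors p₁, p₂ with components (cos φ cos λ, cos φ sin λ, sin φ).
The central angle between the endpoints is δ = arccos(p₁·p₂) ≈ 0.216 rad (12.4°). The total great-circle distance is δ·R ≈ 0.216 × 3440 ≈ 743 nmi, so the target fraction is f = 100/743 ≈ 0.135.
Interpolate at f ≈ 0.135 with slerp weights a = sin((1−f)δ)/sin δ ≈ 0.867, b = sin(fδ)/sin δ ≈ 0.136.
p = a·p₁ + b·p₂ ≈ (0.720, 0.189, 0.668); φ = arcsin(p_z) ≈ 41.92°, λ = atan2(p_y, p_x) ≈ 14.74°.

≈ 42°N, 15°E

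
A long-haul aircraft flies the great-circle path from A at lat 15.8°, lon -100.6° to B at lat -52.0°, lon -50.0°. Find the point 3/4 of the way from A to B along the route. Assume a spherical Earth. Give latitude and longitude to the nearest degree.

≈ lat -37°, lon -69°

Write both endpoints as unit vectors p₁, p₂ with components (cos φ cos λ, cos φ sin λ, sin φ).
The central angle between the endpoints is δ = arccos(p₁·p₂) ≈ 1.409 rad (80.7°).
Interpolate at f = 3/4 with slerp weights a = sin((1−f)δ)/sin δ ≈ 0.350, b = sin(fδ)/sin δ ≈ 0.882.
p = a·p₁ + b·p₂ ≈ (0.287, -0.747, -0.600); φ = arcsin(p_z) ≈ -36.87°, λ = atan2(p_y, p_x) ≈ -68.96°.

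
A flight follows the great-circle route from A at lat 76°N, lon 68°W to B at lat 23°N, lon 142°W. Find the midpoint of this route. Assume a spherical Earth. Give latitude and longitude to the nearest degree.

≈ lat 53°N, lon 129°W

Write both endpoints as unit vectors p₁, p₂ with components (cos φ cos λ, cos φ sin λ, sin φ).
The central angle between the endpoints is δ = arccos(p₁·p₂) ≈ 1.115 rad (63.9°).
Interpolate at f = 1/2 with slerp weights a = sin((1−f)δ)/sin δ ≈ 0.589, b = sin(fδ)/sin δ ≈ 0.589.
p = a·p₁ + b·p₂ ≈ (-0.374, -0.466, 0.802); φ = arcsin(p_z) ≈ 53.31°, λ = atan2(p_y, p_x) ≈ -128.74°.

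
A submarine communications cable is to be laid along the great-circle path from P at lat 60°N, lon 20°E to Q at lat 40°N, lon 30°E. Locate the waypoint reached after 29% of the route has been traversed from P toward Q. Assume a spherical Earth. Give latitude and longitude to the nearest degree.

From cos δ = sin φ₁ sin φ₂ + cos φ₁ cos φ₂ cos Δλ, the central angle is δ ≈ 0.366 rad (21.0°).
Interpolate at f = 0.29 with slerp weights a = sin((1−f)δ)/sin δ ≈ 0.718, b = sin(fδ)/sin δ ≈ 0.296.
p = a·p₁ + b·p₂ ≈ (0.534, 0.236, 0.812); φ = arcsin(p_z) ≈ 54.29°, λ = atan2(p_y, p_x) ≈ 23.87°.

≈ lat 54°N, lon 24°E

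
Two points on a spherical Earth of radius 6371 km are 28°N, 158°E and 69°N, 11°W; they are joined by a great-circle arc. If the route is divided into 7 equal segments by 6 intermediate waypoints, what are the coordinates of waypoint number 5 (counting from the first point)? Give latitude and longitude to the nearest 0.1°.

≈ 85.5°N, 109.6°E

From cos δ = sin φ₁ sin φ₂ + cos φ₁ cos φ₂ cos Δλ, the central angle is δ ≈ 1.443 rad (82.7°).
Interpolate at f = 5/7 with slerp weights a = sin((1−f)δ)/sin δ ≈ 0.404, b = sin(fδ)/sin δ ≈ 0.865.
p = a·p₁ + b·p₂ ≈ (-0.027, 0.074, 0.997); φ = arcsin(p_z) ≈ 85.47°, λ = atan2(p_y, p_x) ≈ 109.60°.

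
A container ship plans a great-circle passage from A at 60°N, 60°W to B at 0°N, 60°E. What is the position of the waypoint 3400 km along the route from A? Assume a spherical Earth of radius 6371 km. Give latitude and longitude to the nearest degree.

≈ 59°N, 3°E

From cos δ = sin φ₁ sin φ₂ + cos φ₁ cos φ₂ cos Δλ, the central angle is δ ≈ 1.823 rad (104.5°). The total great-circle distance is δ·R ≈ 1.823 × 6371 ≈ 11617 km, so the target fraction is f = 3400/11617 ≈ 0.293.
Interpolate at f ≈ 0.293 with slerp weights a = sin((1−f)δ)/sin δ ≈ 0.992, b = sin(fδ)/sin δ ≈ 0.525.
p = a·p₁ + b·p₂ ≈ (0.511, 0.025, 0.859); φ = arcsin(p_z) ≈ 59.24°, λ = atan2(p_y, p_x) ≈ 2.84°.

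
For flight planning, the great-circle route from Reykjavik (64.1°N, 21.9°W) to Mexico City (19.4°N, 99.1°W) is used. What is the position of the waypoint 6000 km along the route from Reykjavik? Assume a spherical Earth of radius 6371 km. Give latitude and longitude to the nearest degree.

From cos δ = sin φ₁ sin φ₂ + cos φ₁ cos φ₂ cos Δλ, the central angle is δ ≈ 1.170 rad (67.0°). The total great-circle distance is δ·R ≈ 1.170 × 6371 ≈ 7455 km, so the target fraction is f = 6000/7455 ≈ 0.805.
Interpolate at f ≈ 0.805 with slerp weights a = sin((1−f)δ)/sin δ ≈ 0.246, b = sin(fδ)/sin δ ≈ 0.878.
p = a·p₁ + b·p₂ ≈ (-0.031, -0.858, 0.513); φ = arcsin(p_z) ≈ 30.85°, λ = atan2(p_y, p_x) ≈ -92.09°.

≈ 31°N, 92°W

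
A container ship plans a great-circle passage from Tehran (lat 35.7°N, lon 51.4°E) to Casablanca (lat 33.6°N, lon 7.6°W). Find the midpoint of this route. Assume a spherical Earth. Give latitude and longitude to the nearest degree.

≈ lat 38°N, lon 21°E

From cos δ = sin φ₁ sin φ₂ + cos φ₁ cos φ₂ cos Δλ, the central angle is δ ≈ 0.835 rad (47.8°).
Interpolate at f = 1/2 with slerp weights a = sin((1−f)δ)/sin δ ≈ 0.547, b = sin(fδ)/sin δ ≈ 0.547.
p = a·p₁ + b·p₂ ≈ (0.729, 0.287, 0.622); φ = arcsin(p_z) ≈ 38.45°, λ = atan2(p_y, p_x) ≈ 21.49°.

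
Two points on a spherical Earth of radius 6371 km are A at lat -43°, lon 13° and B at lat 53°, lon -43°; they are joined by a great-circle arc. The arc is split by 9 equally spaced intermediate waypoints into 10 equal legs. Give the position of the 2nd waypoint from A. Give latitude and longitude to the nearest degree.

≈ lat -24°, lon 1°

Convert each endpoint to a unit vector on the sphere (x = cos φ cos λ, y = cos φ sin λ, z = sin φ).
The central angle between the endpoints is δ = arccos(p₁·p₂) ≈ 1.874 rad (107.4°).
Interpolate at f = 2/10 with slerp weights a = sin((1−f)δ)/sin δ ≈ 1.045, b = sin(fδ)/sin δ ≈ 0.384.
p = a·p₁ + b·p₂ ≈ (0.914, 0.015, -0.406); φ = arcsin(p_z) ≈ -23.98°, λ = atan2(p_y, p_x) ≈ 0.91°.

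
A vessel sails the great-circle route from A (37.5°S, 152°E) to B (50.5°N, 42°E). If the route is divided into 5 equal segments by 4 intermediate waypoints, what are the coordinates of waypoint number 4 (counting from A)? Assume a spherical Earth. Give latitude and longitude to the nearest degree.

Write both endpoints as unit vectors p₁, p₂ with components (cos φ cos λ, cos φ sin λ, sin φ).
The central angle between the endpoints is δ = arccos(p₁·p₂) ≈ 2.268 rad (130.0°).
Interpolate at f = 4/5 with slerp weights a = sin((1−f)δ)/sin δ ≈ 0.572, b = sin(fδ)/sin δ ≈ 1.266.
p = a·p₁ + b·p₂ ≈ (0.198, 0.752, 0.629); φ = arcsin(p_z) ≈ 38.97°, λ = atan2(p_y, p_x) ≈ 75.25°.

≈ (39°N, 75°E)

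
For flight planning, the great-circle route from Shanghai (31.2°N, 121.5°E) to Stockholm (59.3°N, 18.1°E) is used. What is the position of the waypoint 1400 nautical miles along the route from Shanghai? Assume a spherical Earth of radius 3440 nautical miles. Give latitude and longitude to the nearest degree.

Write both endpoints as unit vectors p₁, p₂ with components (cos φ cos λ, cos φ sin λ, sin φ).
The central angle between the endpoints is δ = arccos(p₁·p₂) ≈ 1.219 rad (69.9°). The total great-circle distance is δ·R ≈ 1.219 × 3440 ≈ 4195 nmi, so the target fraction is f = 1400/4195 ≈ 0.334.
Interpolate at f ≈ 0.334 with slerp weights a = sin((1−f)δ)/sin δ ≈ 0.773, b = sin(fδ)/sin δ ≈ 0.422.
p = a·p₁ + b·p₂ ≈ (-0.141, 0.631, 0.763); φ = arcsin(p_z) ≈ 49.73°, λ = atan2(p_y, p_x) ≈ 102.60°.

≈ 50°N, 103°E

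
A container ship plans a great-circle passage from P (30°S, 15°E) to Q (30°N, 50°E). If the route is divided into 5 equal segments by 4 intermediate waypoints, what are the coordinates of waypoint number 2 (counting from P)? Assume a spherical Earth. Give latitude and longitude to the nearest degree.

≈ (6°S, 29°E)

Convert each endpoint to a unit vector on the sphere (x = cos φ cos λ, y = cos φ sin λ, z = sin φ).
The central angle between the endpoints is δ = arccos(p₁·p₂) ≈ 1.198 rad (68.6°).
Interpolate at f = 2/5 with slerp weights a = sin((1−f)δ)/sin δ ≈ 0.707, b = sin(fδ)/sin δ ≈ 0.495.
p = a·p₁ + b·p₂ ≈ (0.867, 0.487, -0.106); φ = arcsin(p_z) ≈ -6.08°, λ = atan2(p_y, p_x) ≈ 29.32°.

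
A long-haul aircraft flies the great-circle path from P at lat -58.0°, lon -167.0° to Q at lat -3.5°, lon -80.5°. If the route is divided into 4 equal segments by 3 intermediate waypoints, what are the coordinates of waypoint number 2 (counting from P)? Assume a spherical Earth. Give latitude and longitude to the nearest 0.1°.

≈ lat -38.1°, lon -107.7°

The haversine formula gives a central angle δ ≈ 1.487 rad (85.2°) between the endpoints.
Interpolate at f = 2/4 with slerp weights a = sin((1−f)δ)/sin δ ≈ 0.679, b = sin(fδ)/sin δ ≈ 0.679.
p = a·p₁ + b·p₂ ≈ (-0.239, -0.750, -0.617); φ = arcsin(p_z) ≈ -38.13°, λ = atan2(p_y, p_x) ≈ -107.67°.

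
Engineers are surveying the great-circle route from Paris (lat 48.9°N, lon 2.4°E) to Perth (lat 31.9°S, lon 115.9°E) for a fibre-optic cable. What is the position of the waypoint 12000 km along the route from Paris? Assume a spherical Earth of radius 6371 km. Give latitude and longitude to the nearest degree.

From cos δ = sin φ₁ sin φ₂ + cos φ₁ cos φ₂ cos Δλ, the central angle is δ ≈ 2.240 rad (128.4°). The total great-circle distance is δ·R ≈ 2.240 × 6371 ≈ 14274 km, so the target fraction is f = 12000/14274 ≈ 0.841.
Interpolate at f ≈ 0.841 with slerp weights a = sin((1−f)δ)/sin δ ≈ 0.446, b = sin(fδ)/sin δ ≈ 1.214.
p = a·p₁ + b·p₂ ≈ (-0.157, 0.939, -0.305); φ = arcsin(p_z) ≈ -17.79°, λ = atan2(p_y, p_x) ≈ 99.51°.

≈ lat 18°S, lon 100°E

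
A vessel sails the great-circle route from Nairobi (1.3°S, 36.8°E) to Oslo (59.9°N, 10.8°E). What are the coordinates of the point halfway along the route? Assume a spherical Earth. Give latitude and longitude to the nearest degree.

≈ 30°N, 28°E

Write both endpoints as unit vectors p₁, p₂ with components (cos φ cos λ, cos φ sin λ, sin φ).
The central angle between the endpoints is δ = arccos(p₁·p₂) ≈ 1.125 rad (64.5°).
Interpolate at f = 1/2 with slerp weights a = sin((1−f)δ)/sin δ ≈ 0.591, b = sin(fδ)/sin δ ≈ 0.591.
p = a·p₁ + b·p₂ ≈ (0.764, 0.410, 0.498); φ = arcsin(p_z) ≈ 29.87°, λ = atan2(p_y, p_x) ≈ 28.18°.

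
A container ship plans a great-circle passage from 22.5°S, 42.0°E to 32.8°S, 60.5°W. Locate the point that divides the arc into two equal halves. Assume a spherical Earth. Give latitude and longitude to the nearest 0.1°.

Write both endpoints as unit vectors p₁, p₂ with components (cos φ cos λ, cos φ sin λ, sin φ).
The central angle between the endpoints is δ = arccos(p₁·p₂) ≈ 1.532 rad (87.8°).
Interpolate at f = 1/2 with slerp weights a = sin((1−f)δ)/sin δ ≈ 0.694, b = sin(fδ)/sin δ ≈ 0.694.
p = a·p₁ + b·p₂ ≈ (0.763, -0.079, -0.641); φ = arcsin(p_z) ≈ -39.88°, λ = atan2(p_y, p_x) ≈ -5.88°.

≈ 39.9°S, 5.9°W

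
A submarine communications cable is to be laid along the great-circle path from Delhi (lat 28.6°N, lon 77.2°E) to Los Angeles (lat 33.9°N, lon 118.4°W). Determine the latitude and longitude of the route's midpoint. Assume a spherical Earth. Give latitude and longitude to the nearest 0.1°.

≈ lat 77.1°N, lon 147.8°E

Write both endpoints as unit vectors p₁, p₂ with components (cos φ cos λ, cos φ sin λ, sin φ).
The central angle between the endpoints is δ = arccos(p₁·p₂) ≈ 2.021 rad (115.8°).
Interpolate at f = 1/2 with slerp weights a = sin((1−f)δ)/sin δ ≈ 0.941, b = sin(fδ)/sin δ ≈ 0.941.
p = a·p₁ + b·p₂ ≈ (-0.188, 0.119, 0.975); φ = arcsin(p_z) ≈ 77.14°, λ = atan2(p_y, p_x) ≈ 147.81°.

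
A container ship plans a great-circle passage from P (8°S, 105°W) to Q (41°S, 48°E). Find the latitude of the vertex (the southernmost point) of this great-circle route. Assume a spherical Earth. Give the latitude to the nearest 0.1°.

≈ 65.5°S

The great circle lies in the plane with unit normal n̂ = (p₁ × p₂)/|p₁ × p₂|.
Here n̂_z ≈ +0.415; the vertex latitude is φ_max = arccos|n̂_z| ≈ 65.5°.
Check via Clairaut: cos φ_max = |cos φ₁| · sin C = cos(8.0°)·sin(155.3°) ≈ 0.415, again giving ≈ 65.5°.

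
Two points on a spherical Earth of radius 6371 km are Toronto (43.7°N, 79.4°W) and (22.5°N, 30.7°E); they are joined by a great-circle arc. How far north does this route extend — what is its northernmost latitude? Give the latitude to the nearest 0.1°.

≈ 51.1°N

The great circle lies in the plane with unit normal n̂ = (p₁ × p₂)/|p₁ × p₂|.
Here n̂_z ≈ +0.628; the vertex latitude is φ_max = arccos|n̂_z| ≈ 51.1°.
Check via Clairaut: cos φ_max = |cos φ₁| · sin C = cos(43.7°)·sin(60.2°) ≈ 0.628, again giving ≈ 51.1°.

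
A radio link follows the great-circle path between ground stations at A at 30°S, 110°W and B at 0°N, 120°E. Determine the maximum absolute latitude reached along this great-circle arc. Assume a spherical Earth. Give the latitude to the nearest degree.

The great circle lies in the plane with unit normal n̂ = (p₁ × p₂)/|p₁ × p₂|.
Here n̂_z ≈ -0.799; the vertex latitude is φ_max = arccos|n̂_z| ≈ 37.0°.

≈ 37°S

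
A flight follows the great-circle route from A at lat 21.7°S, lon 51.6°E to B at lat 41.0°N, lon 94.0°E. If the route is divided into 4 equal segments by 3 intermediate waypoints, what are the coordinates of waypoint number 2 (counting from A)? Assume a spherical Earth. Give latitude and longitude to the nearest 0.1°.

The haversine formula gives a central angle δ ≈ 1.292 rad (74.0°) between the endpoints.
Interpolate at f = 2/4 with slerp weights a = sin((1−f)δ)/sin δ ≈ 0.626, b = sin(fδ)/sin δ ≈ 0.626.
p = a·p₁ + b·p₂ ≈ (0.328, 0.927, 0.179); φ = arcsin(p_z) ≈ 10.33°, λ = atan2(p_y, p_x) ≈ 70.50°.

≈ lat 10.3°N, lon 70.5°E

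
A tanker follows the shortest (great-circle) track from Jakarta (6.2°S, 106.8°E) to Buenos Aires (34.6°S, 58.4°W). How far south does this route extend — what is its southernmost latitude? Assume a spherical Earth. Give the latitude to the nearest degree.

The great circle lies in the plane with unit normal n̂ = (p₁ × p₂)/|p₁ × p₂|.
Here n̂_z ≈ -0.306; the vertex latitude is φ_max = arccos|n̂_z| ≈ 72.2°.
Check via Clairaut: cos φ_max = |cos φ₁| · sin C = cos(6.2°)·sin(162.1°) ≈ 0.306, again giving ≈ 72.2°.

≈ 72°S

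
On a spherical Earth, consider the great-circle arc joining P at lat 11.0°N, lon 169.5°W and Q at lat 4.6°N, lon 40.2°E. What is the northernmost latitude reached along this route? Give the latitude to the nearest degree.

≈ 28°N

The great circle lies in the plane with unit normal n̂ = (p₁ × p₂)/|p₁ × p₂|.
Here n̂_z ≈ -0.880; the vertex latitude is φ_max = arccos|n̂_z| ≈ 28.3°.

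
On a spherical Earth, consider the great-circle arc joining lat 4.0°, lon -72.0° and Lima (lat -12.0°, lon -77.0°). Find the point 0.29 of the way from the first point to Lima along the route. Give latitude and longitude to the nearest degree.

≈ lat -1°, lon -73°

Convert each endpoint to a unit vector on the sphere (x = cos φ cos λ, y = cos φ sin λ, z = sin φ).
The central angle between the endpoints is δ = arccos(p₁·p₂) ≈ 0.292 rad (16.8°).
Interpolate at f = 0.29 with slerp weights a = sin((1−f)δ)/sin δ ≈ 0.715, b = sin(fδ)/sin δ ≈ 0.294.
p = a·p₁ + b·p₂ ≈ (0.285, -0.958, -0.011); φ = arcsin(p_z) ≈ -0.64°, λ = atan2(p_y, p_x) ≈ -73.44°.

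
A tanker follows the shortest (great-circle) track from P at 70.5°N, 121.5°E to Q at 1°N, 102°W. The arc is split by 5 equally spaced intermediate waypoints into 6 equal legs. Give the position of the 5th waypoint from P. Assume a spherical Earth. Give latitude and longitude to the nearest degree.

≈ 18°N, 106°W

Write both endpoints as unit vectors p₁, p₂ with components (cos φ cos λ, cos φ sin λ, sin φ).
The central angle between the endpoints is δ = arccos(p₁·p₂) ≈ 1.798 rad (103.0°).
Interpolate at f = 5/6 with slerp weights a = sin((1−f)δ)/sin δ ≈ 0.303, b = sin(fδ)/sin δ ≈ 1.024.
p = a·p₁ + b·p₂ ≈ (-0.266, -0.915, 0.304); φ = arcsin(p_z) ≈ 17.67°, λ = atan2(p_y, p_x) ≈ -106.19°.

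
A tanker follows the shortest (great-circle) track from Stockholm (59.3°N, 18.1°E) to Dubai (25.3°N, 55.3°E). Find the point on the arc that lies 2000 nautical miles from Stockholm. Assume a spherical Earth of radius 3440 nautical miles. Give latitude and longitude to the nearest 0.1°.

≈ 33.6°N, 50.2°E

Write both endpoints as unit vectors p₁, p₂ with components (cos φ cos λ, cos φ sin λ, sin φ).
The central angle between the endpoints is δ = arccos(p₁·p₂) ≈ 0.745 rad (42.7°). The total great-circle distance is δ·R ≈ 0.745 × 3440 ≈ 2563 nmi, so the target fraction is f = 2000/2563 ≈ 0.780.
Interpolate at f ≈ 0.780 with slerp weights a = sin((1−f)δ)/sin δ ≈ 0.240, b = sin(fδ)/sin δ ≈ 0.810.
p = a·p₁ + b·p₂ ≈ (0.533, 0.640, 0.553); φ = arcsin(p_z) ≈ 33.55°, λ = atan2(p_y, p_x) ≈ 50.20°.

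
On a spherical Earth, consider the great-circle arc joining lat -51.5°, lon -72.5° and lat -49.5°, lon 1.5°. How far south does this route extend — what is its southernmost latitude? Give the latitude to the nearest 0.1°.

≈ -56.7°

The great circle lies in the plane with unit normal n̂ = (p₁ × p₂)/|p₁ × p₂|.
Here n̂_z ≈ +0.549; the vertex latitude is φ_max = arccos|n̂_z| ≈ 56.7°.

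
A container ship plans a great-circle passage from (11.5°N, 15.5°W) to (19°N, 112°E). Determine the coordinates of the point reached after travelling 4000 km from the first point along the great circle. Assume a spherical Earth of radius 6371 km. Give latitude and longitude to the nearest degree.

Write both endpoints as unit vectors p₁, p₂ with components (cos φ cos λ, cos φ sin λ, sin φ).
The central angle between the endpoints is δ = arccos(p₁·p₂) ≈ 2.093 rad (119.9°). The total great-circle distance is δ·R ≈ 2.093 × 6371 ≈ 13337 km, so the target fraction is f = 4000/13337 ≈ 0.300.
Interpolate at f ≈ 0.300 with slerp weights a = sin((1−f)δ)/sin δ ≈ 1.148, b = sin(fδ)/sin δ ≈ 0.678.
p = a·p₁ + b·p₂ ≈ (0.844, 0.294, 0.450); φ = arcsin(p_z) ≈ 26.71°, λ = atan2(p_y, p_x) ≈ 19.20°.

≈ (27°N, 19°E)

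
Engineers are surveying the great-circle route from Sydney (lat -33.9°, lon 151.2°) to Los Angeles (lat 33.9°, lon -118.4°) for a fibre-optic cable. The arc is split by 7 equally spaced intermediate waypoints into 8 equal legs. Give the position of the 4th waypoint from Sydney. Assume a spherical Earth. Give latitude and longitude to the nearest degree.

Convert each endpoint to a unit vector on the sphere (x = cos φ cos λ, y = cos φ sin λ, z = sin φ).
The central angle between the endpoints is δ = arccos(p₁·p₂) ≈ 1.892 rad (108.4°).
Interpolate at f = 4/8 with slerp weights a = sin((1−f)δ)/sin δ ≈ 0.855, b = sin(fδ)/sin δ ≈ 0.855.
p = a·p₁ + b·p₂ ≈ (-0.959, -0.282, 0.000); φ = arcsin(p_z) ≈ 0.00°, λ = atan2(p_y, p_x) ≈ -163.60°.

≈ lat 0°, lon -164°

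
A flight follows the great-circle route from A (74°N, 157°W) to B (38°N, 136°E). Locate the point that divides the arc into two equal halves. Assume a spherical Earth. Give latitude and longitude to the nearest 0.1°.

From cos δ = sin φ₁ sin φ₂ + cos φ₁ cos φ₂ cos Δλ, the central angle is δ ≈ 0.828 rad (47.4°).
Interpolate at f = 1/2 with slerp weights a = sin((1−f)δ)/sin δ ≈ 0.546, b = sin(fδ)/sin δ ≈ 0.546.
p = a·p₁ + b·p₂ ≈ (-0.448, 0.240, 0.861); φ = arcsin(p_z) ≈ 59.44°, λ = atan2(p_y, p_x) ≈ 151.82°.

≈ (59.4°N, 151.8°E)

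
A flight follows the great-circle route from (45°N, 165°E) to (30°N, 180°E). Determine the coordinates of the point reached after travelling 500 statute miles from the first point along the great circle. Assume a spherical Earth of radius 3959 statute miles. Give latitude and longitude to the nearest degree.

Convert each endpoint to a unit vector on the sphere (x = cos φ cos λ, y = cos φ sin λ, z = sin φ).
The central angle between the endpoints is δ = arccos(p₁·p₂) ≈ 0.333 rad (19.1°). The total great-circle distance is δ·R ≈ 0.333 × 3959 ≈ 1318 mi, so the target fraction is f = 500/1318 ≈ 0.379.
Interpolate at f ≈ 0.379 with slerp weights a = sin((1−f)δ)/sin δ ≈ 0.628, b = sin(fδ)/sin δ ≈ 0.385.
p = a·p₁ + b·p₂ ≈ (-0.763, 0.115, 0.637); φ = arcsin(p_z) ≈ 39.54°, λ = atan2(p_y, p_x) ≈ 171.43°.

≈ (40°N, 171°E)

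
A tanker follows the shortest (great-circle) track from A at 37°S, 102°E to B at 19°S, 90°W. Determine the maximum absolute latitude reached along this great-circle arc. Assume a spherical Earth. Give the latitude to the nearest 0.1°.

≈ 79.2°S

The great circle lies in the plane with unit normal n̂ = (p₁ × p₂)/|p₁ × p₂|.
Here n̂_z ≈ +0.187; the vertex latitude is φ_max = arccos|n̂_z| ≈ 79.2°.
Check via Clairaut: cos φ_max = |cos φ₁| · sin C = cos(37.0°)·sin(166.5°) ≈ 0.187, again giving ≈ 79.2°.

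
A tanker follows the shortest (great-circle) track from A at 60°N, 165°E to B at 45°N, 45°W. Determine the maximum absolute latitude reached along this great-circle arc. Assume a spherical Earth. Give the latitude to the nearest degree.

The great circle lies in the plane with unit normal n̂ = (p₁ × p₂)/|p₁ × p₂|.
Here n̂_z ≈ +0.186; the vertex latitude is φ_max = arccos|n̂_z| ≈ 79.3°.
Check via Clairaut: cos φ_max = |cos φ₁| · sin C = cos(60.0°)·sin(21.8°) ≈ 0.186, again giving ≈ 79.3°.

≈ 79°N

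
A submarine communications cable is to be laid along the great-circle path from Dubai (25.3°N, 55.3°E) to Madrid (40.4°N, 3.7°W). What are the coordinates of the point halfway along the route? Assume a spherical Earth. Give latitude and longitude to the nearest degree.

The haversine formula gives a central angle δ ≈ 0.887 rad (50.8°) between the endpoints.
Interpolate at f = 1/2 with slerp weights a = sin((1−f)δ)/sin δ ≈ 0.554, b = sin(fδ)/sin δ ≈ 0.554.
p = a·p₁ + b·p₂ ≈ (0.706, 0.384, 0.595); φ = arcsin(p_z) ≈ 36.54°, λ = atan2(p_y, p_x) ≈ 28.57°.

≈ 37°N, 29°E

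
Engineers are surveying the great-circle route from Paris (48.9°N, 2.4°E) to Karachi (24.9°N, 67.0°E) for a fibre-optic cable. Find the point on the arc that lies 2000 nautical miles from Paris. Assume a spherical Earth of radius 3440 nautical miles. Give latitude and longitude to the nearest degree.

Write both endpoints as unit vectors p₁, p₂ with components (cos φ cos λ, cos φ sin λ, sin φ).
The central angle between the endpoints is δ = arccos(p₁·p₂) ≈ 0.961 rad (55.0°). The total great-circle distance is δ·R ≈ 0.961 × 3440 ≈ 3304 nmi, so the target fraction is f = 2000/3304 ≈ 0.605.
Interpolate at f ≈ 0.605 with slerp weights a = sin((1−f)δ)/sin δ ≈ 0.452, b = sin(fδ)/sin δ ≈ 0.670.
p = a·p₁ + b·p₂ ≈ (0.534, 0.572, 0.623); φ = arcsin(p_z) ≈ 38.50°, λ = atan2(p_y, p_x) ≈ 46.96°.

≈ 39°N, 47°E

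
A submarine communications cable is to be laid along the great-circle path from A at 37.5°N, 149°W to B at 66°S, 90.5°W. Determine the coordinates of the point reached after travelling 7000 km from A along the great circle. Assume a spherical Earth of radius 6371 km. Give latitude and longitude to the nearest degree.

≈ 22°S, 128°W

Write both endpoints as unit vectors p₁, p₂ with components (cos φ cos λ, cos φ sin λ, sin φ).
The central angle between the endpoints is δ = arccos(p₁·p₂) ≈ 1.969 rad (112.8°). The total great-circle distance is δ·R ≈ 1.969 × 6371 ≈ 12543 km, so the target fraction is f = 7000/12543 ≈ 0.558.
Interpolate at f ≈ 0.558 with slerp weights a = sin((1−f)δ)/sin δ ≈ 0.829, b = sin(fδ)/sin δ ≈ 0.966.
p = a·p₁ + b·p₂ ≈ (-0.567, -0.732, -0.378); φ = arcsin(p_z) ≈ -22.20°, λ = atan2(p_y, p_x) ≈ -127.78°.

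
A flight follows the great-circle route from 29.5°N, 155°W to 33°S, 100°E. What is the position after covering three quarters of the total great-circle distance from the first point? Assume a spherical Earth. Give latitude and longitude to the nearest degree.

≈ 20°S, 129°E

Convert each endpoint to a unit vector on the sphere (x = cos φ cos λ, y = cos φ sin λ, z = sin φ).
The central angle between the endpoints is δ = arccos(p₁·p₂) ≈ 2.046 rad (117.2°).
Interpolate at f = 3/4 with slerp weights a = sin((1−f)δ)/sin δ ≈ 0.550, b = sin(fδ)/sin δ ≈ 1.124.
p = a·p₁ + b·p₂ ≈ (-0.598, 0.726, -0.341); φ = arcsin(p_z) ≈ -19.94°, λ = atan2(p_y, p_x) ≈ 129.48°.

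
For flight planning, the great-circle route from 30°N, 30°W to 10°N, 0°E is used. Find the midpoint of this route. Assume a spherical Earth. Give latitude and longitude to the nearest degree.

Convert each endpoint to a unit vector on the sphere (x = cos φ cos λ, y = cos φ sin λ, z = sin φ).
The central angle between the endpoints is δ = arccos(p₁·p₂) ≈ 0.600 rad (34.4°).
Interpolate at f = 1/2 with slerp weights a = sin((1−f)δ)/sin δ ≈ 0.523, b = sin(fδ)/sin δ ≈ 0.523.
p = a·p₁ + b·p₂ ≈ (0.908, -0.227, 0.353); φ = arcsin(p_z) ≈ 20.64°, λ = atan2(p_y, p_x) ≈ -14.01°.

≈ 21°N, 14°W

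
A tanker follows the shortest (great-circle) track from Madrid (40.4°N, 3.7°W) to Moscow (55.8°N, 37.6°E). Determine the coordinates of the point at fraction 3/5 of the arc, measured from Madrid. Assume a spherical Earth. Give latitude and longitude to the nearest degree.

≈ (51°N, 18°E)

Write both endpoints as unit vectors p₁, p₂ with components (cos φ cos λ, cos φ sin λ, sin φ).
The central angle between the endpoints is δ = arccos(p₁·p₂) ≈ 0.540 rad (30.9°).
Interpolate at f = 3/5 with slerp weights a = sin((1−f)δ)/sin δ ≈ 0.417, b = sin(fδ)/sin δ ≈ 0.619.
p = a·p₁ + b·p₂ ≈ (0.593, 0.192, 0.782); φ = arcsin(p_z) ≈ 51.47°, λ = atan2(p_y, p_x) ≈ 17.94°.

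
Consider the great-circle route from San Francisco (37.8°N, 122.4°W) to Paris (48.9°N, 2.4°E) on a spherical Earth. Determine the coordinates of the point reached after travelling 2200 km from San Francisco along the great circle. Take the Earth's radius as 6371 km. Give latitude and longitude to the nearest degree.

≈ (53°N, 104°W)

Convert each endpoint to a unit vector on the sphere (x = cos φ cos λ, y = cos φ sin λ, z = sin φ).
The central angle between the endpoints is δ = arccos(p₁·p₂) ≈ 1.405 rad (80.5°). The total great-circle distance is δ·R ≈ 1.405 × 6371 ≈ 8949 km, so the target fraction is f = 2200/8949 ≈ 0.246.
Interpolate at f ≈ 0.246 with slerp weights a = sin((1−f)δ)/sin δ ≈ 0.884, b = sin(fδ)/sin δ ≈ 0.343.
p = a·p₁ + b·p₂ ≈ (-0.149, -0.580, 0.801); φ = arcsin(p_z) ≈ 53.18°, λ = atan2(p_y, p_x) ≈ -104.39°.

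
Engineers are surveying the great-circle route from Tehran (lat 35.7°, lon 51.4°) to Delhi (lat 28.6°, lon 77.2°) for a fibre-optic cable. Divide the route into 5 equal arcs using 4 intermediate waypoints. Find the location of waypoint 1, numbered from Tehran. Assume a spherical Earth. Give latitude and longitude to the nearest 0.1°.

Write both endpoints as unit vectors p₁, p₂ with components (cos φ cos λ, cos φ sin λ, sin φ).
The central angle between the endpoints is δ = arccos(p₁·p₂) ≈ 0.399 rad (22.9°).
Interpolate at f = 1/5 with slerp weights a = sin((1−f)δ)/sin δ ≈ 0.808, b = sin(fδ)/sin δ ≈ 0.205.
p = a·p₁ + b·p₂ ≈ (0.449, 0.688, 0.570); φ = arcsin(p_z) ≈ 34.72°, λ = atan2(p_y, p_x) ≈ 56.87°.

≈ lat 34.7°, lon 56.9°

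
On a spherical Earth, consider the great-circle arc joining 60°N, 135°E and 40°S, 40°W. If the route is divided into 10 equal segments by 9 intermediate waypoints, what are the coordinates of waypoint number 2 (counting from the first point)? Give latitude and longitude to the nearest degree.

≈ 84°N, 31°E

The haversine formula gives a central angle δ ≈ 2.788 rad (159.8°) between the endpoints.
Interpolate at f = 2/10 with slerp weights a = sin((1−f)δ)/sin δ ≈ 2.284, b = sin(fδ)/sin δ ≈ 1.529.
p = a·p₁ + b·p₂ ≈ (0.090, 0.054, 0.994); φ = arcsin(p_z) ≈ 83.96°, λ = atan2(p_y, p_x) ≈ 31.01°.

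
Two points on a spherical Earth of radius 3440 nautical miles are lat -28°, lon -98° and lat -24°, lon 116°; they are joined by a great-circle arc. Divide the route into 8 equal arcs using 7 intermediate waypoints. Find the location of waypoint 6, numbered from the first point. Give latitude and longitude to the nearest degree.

≈ lat -47°, lon 140°

The haversine formula gives a central angle δ ≈ 2.069 rad (118.5°) between the endpoints.
Interpolate at f = 6/8 with slerp weights a = sin((1−f)δ)/sin δ ≈ 0.563, b = sin(fδ)/sin δ ≈ 1.138.
p = a·p₁ + b·p₂ ≈ (-0.525, 0.442, -0.727); φ = arcsin(p_z) ≈ -46.65°, λ = atan2(p_y, p_x) ≈ 139.88°.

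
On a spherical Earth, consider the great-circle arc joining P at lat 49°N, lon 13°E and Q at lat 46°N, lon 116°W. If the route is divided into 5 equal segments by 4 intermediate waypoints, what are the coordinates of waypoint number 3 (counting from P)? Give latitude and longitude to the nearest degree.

Write both endpoints as unit vectors p₁, p₂ with components (cos φ cos λ, cos φ sin λ, sin φ).
The central angle between the endpoints is δ = arccos(p₁·p₂) ≈ 1.312 rad (75.2°).
Interpolate at f = 3/5 with slerp weights a = sin((1−f)δ)/sin δ ≈ 0.518, b = sin(fδ)/sin δ ≈ 0.733.
p = a·p₁ + b·p₂ ≈ (0.108, -0.381, 0.918); φ = arcsin(p_z) ≈ 66.67°, λ = atan2(p_y, p_x) ≈ -74.15°.

≈ lat 67°N, lon 74°W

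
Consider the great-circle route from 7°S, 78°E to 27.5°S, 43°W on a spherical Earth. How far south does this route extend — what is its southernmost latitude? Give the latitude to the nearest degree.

The great circle lies in the plane with unit normal n̂ = (p₁ × p₂)/|p₁ × p₂|.
Here n̂_z ≈ -0.822; the vertex latitude is φ_max = arccos|n̂_z| ≈ 34.7°.

≈ 35°S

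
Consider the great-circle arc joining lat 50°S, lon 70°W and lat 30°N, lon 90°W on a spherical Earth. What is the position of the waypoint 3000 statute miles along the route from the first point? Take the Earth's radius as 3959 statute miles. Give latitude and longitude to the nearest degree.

≈ lat 8°S, lon 82°W

Convert each endpoint to a unit vector on the sphere (x = cos φ cos λ, y = cos φ sin λ, z = sin φ).
The central angle between the endpoints is δ = arccos(p₁·p₂) ≈ 1.430 rad (81.9°). The total great-circle distance is δ·R ≈ 1.430 × 3959 ≈ 5662 mi, so the target fraction is f = 3000/5662 ≈ 0.530.
Interpolate at f ≈ 0.530 with slerp weights a = sin((1−f)δ)/sin δ ≈ 0.629, b = sin(fδ)/sin δ ≈ 0.694.
p = a·p₁ + b·p₂ ≈ (0.138, -0.981, -0.135); φ = arcsin(p_z) ≈ -7.75°, λ = atan2(p_y, p_x) ≈ -81.98°.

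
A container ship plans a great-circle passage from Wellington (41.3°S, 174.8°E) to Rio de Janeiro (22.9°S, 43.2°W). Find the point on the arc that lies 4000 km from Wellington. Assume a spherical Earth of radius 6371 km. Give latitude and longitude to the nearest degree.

Write both endpoints as unit vectors p₁, p₂ with components (cos φ cos λ, cos φ sin λ, sin φ).
The central angle between the endpoints is δ = arccos(p₁·p₂) ≈ 1.863 rad (106.8°). The total great-circle distance is δ·R ≈ 1.863 × 6371 ≈ 11872 km, so the target fraction is f = 4000/11872 ≈ 0.337.
Interpolate at f ≈ 0.337 with slerp weights a = sin((1−f)δ)/sin δ ≈ 0.986, b = sin(fδ)/sin δ ≈ 0.613.
p = a·p₁ + b·p₂ ≈ (-0.326, -0.320, -0.890); φ = arcsin(p_z) ≈ -62.83°, λ = atan2(p_y, p_x) ≈ -135.55°.

≈ 63°S, 136°W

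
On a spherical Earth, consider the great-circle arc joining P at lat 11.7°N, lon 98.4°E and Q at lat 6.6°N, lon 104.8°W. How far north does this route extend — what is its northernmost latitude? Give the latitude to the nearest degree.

≈ 39°N

The great circle lies in the plane with unit normal n̂ = (p₁ × p₂)/|p₁ × p₂|.
Here n̂_z ≈ +0.779; the vertex latitude is φ_max = arccos|n̂_z| ≈ 38.8°.
Check via Clairaut: cos φ_max = |cos φ₁| · sin C = cos(11.7°)·sin(52.7°) ≈ 0.779, again giving ≈ 38.8°.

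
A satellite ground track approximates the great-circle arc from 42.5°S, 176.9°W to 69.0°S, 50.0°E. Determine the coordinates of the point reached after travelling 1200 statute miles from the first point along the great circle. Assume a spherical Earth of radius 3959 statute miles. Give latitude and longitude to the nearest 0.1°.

From cos δ = sin φ₁ sin φ₂ + cos φ₁ cos φ₂ cos Δλ, the central angle is δ ≈ 1.104 rad (63.2°). The total great-circle distance is δ·R ≈ 1.104 × 3959 ≈ 4370 mi, so the target fraction is f = 1200/4370 ≈ 0.275.
Interpolate at f ≈ 0.275 with slerp weights a = sin((1−f)δ)/sin δ ≈ 0.804, b = sin(fδ)/sin δ ≈ 0.334.
p = a·p₁ + b·p₂ ≈ (-0.515, 0.060, -0.855); φ = arcsin(p_z) ≈ -58.78°, λ = atan2(p_y, p_x) ≈ 173.38°.

≈ 58.8°S, 173.4°E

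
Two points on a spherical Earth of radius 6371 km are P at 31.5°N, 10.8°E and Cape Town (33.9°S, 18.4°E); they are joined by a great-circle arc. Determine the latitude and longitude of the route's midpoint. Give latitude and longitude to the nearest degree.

≈ 1°S, 15°E

From cos δ = sin φ₁ sin φ₂ + cos φ₁ cos φ₂ cos Δλ, the central angle is δ ≈ 1.148 rad (65.8°).
Interpolate at f = 1/2 with slerp weights a = sin((1−f)δ)/sin δ ≈ 0.595, b = sin(fδ)/sin δ ≈ 0.595.
p = a·p₁ + b·p₂ ≈ (0.968, 0.251, -0.021); φ = arcsin(p_z) ≈ -1.20°, λ = atan2(p_y, p_x) ≈ 14.55°.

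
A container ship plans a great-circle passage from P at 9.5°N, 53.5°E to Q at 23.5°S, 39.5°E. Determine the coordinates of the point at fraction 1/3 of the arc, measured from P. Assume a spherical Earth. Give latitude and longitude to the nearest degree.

The haversine formula gives a central angle δ ≈ 0.624 rad (35.7°) between the endpoints.
Interpolate at f = 1/3 with slerp weights a = sin((1−f)δ)/sin δ ≈ 0.692, b = sin(fδ)/sin δ ≈ 0.353.
p = a·p₁ + b·p₂ ≈ (0.656, 0.754, -0.027); φ = arcsin(p_z) ≈ -1.53°, λ = atan2(p_y, p_x) ≈ 49.00°.

≈ 2°S, 49°E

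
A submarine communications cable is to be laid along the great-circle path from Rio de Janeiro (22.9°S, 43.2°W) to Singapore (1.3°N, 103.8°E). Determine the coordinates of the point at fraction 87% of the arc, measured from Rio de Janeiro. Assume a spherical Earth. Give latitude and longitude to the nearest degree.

≈ 10°S, 89°E

The haversine formula gives a central angle δ ≈ 2.467 rad (141.4°) between the endpoints.
Interpolate at f = 0.87 with slerp weights a = sin((1−f)δ)/sin δ ≈ 0.505, b = sin(fδ)/sin δ ≈ 1.344.
p = a·p₁ + b·p₂ ≈ (0.019, 0.986, -0.166); φ = arcsin(p_z) ≈ -9.56°, λ = atan2(p_y, p_x) ≈ 88.91°.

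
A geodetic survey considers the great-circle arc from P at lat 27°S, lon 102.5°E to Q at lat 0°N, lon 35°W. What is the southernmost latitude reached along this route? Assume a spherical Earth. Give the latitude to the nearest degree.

≈ 37°S

The great circle lies in the plane with unit normal n̂ = (p₁ × p₂)/|p₁ × p₂|.
Here n̂_z ≈ -0.798; the vertex latitude is φ_max = arccos|n̂_z| ≈ 37.0°.
Check via Clairaut: cos φ_max = |cos φ₁| · sin C = cos(27.0°)·sin(116.4°) ≈ 0.798, again giving ≈ 37.0°.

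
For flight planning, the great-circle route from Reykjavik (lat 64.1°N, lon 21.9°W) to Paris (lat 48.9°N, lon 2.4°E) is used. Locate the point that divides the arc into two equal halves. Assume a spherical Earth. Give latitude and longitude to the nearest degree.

The haversine formula gives a central angle δ ≈ 0.349 rad (20.0°) between the endpoints.
Interpolate at f = 1/2 with slerp weights a = sin((1−f)δ)/sin δ ≈ 0.508, b = sin(fδ)/sin δ ≈ 0.508.
p = a·p₁ + b·p₂ ≈ (0.539, -0.069, 0.839); φ = arcsin(p_z) ≈ 57.07°, λ = atan2(p_y, p_x) ≈ -7.26°.

≈ lat 57°N, lon 7°W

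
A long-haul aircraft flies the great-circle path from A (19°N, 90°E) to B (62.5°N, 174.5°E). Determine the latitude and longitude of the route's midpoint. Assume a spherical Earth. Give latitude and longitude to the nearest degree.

Convert each endpoint to a unit vector on the sphere (x = cos φ cos λ, y = cos φ sin λ, z = sin φ).
The central angle between the endpoints is δ = arccos(p₁·p₂) ≈ 1.234 rad (70.7°).
Interpolate at f = 1/2 with slerp weights a = sin((1−f)δ)/sin δ ≈ 0.613, b = sin(fδ)/sin δ ≈ 0.613.
p = a·p₁ + b·p₂ ≈ (-0.282, 0.607, 0.743); φ = arcsin(p_z) ≈ 48.01°, λ = atan2(p_y, p_x) ≈ 114.91°.

≈ (48°N, 115°E)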